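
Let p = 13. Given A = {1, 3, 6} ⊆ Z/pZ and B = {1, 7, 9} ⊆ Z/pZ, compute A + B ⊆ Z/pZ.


Work in Z/13Z: reduce every sum a + b modulo 13.
Enumerate all 9 pairs:
a = 1: 1+1=2, 1+7=8, 1+9=10
a = 3: 3+1=4, 3+7=10, 3+9=12
a = 6: 6+1=7, 6+7=0, 6+9=2
Distinct residues collected: {0, 2, 4, 7, 8, 10, 12}
|A + B| = 7 (out of 13 total residues).

A + B = {0, 2, 4, 7, 8, 10, 12}


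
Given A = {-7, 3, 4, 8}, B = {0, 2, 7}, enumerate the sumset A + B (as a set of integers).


A + B = {a + b : a ∈ A, b ∈ B}.
Enumerate all |A|·|B| = 4·3 = 12 pairs (a, b) and collect distinct sums.
a = -7: -7+0=-7, -7+2=-5, -7+7=0
a = 3: 3+0=3, 3+2=5, 3+7=10
a = 4: 4+0=4, 4+2=6, 4+7=11
a = 8: 8+0=8, 8+2=10, 8+7=15
Collecting distinct sums: A + B = {-7, -5, 0, 3, 4, 5, 6, 8, 10, 11, 15}
|A + B| = 11

A + B = {-7, -5, 0, 3, 4, 5, 6, 8, 10, 11, 15}


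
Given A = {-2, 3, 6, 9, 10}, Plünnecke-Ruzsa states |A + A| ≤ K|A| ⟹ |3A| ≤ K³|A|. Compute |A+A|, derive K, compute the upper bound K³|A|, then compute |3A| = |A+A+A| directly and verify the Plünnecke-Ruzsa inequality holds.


|A| = 5.
Step 1: Compute A + A by enumerating all 25 pairs.
A + A = {-4, 1, 4, 6, 7, 8, 9, 12, 13, 15, 16, 18, 19, 20}, so |A + A| = 14.
Step 2: Doubling constant K = |A + A|/|A| = 14/5 = 14/5 ≈ 2.8000.
Step 3: Plünnecke-Ruzsa gives |3A| ≤ K³·|A| = (2.8000)³ · 5 ≈ 109.7600.
Step 4: Compute 3A = A + A + A directly by enumerating all triples (a,b,c) ∈ A³; |3A| = 28.
Step 5: Check 28 ≤ 109.7600? Yes ✓.

K = 14/5, Plünnecke-Ruzsa bound K³|A| ≈ 109.7600, |3A| = 28, inequality holds.


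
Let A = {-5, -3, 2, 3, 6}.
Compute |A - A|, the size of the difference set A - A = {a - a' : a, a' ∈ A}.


A - A = {a - a' : a, a' ∈ A}; |A| = 5.
Bounds: 2|A|-1 ≤ |A - A| ≤ |A|² - |A| + 1, i.e. 9 ≤ |A - A| ≤ 21.
Note: 0 ∈ A - A always (from a - a). The set is symmetric: if d ∈ A - A then -d ∈ A - A.
Enumerate nonzero differences d = a - a' with a > a' (then include -d):
Positive differences: {1, 2, 3, 4, 5, 6, 7, 8, 9, 11}
Full difference set: {0} ∪ (positive diffs) ∪ (negative diffs).
|A - A| = 1 + 2·10 = 21 (matches direct enumeration: 21).

|A - A| = 21


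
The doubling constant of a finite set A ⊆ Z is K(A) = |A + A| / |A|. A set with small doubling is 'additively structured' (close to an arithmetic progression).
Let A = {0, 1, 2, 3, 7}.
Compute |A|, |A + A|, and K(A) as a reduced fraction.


|A| = 5.
Compute A + A by enumerating all 25 pairs.
A + A = {0, 1, 2, 3, 4, 5, 6, 7, 8, 9, 10, 14}, so |A + A| = 12.
K = |A + A| / |A| = 12/5 (already in lowest terms) ≈ 2.4000.
Reference: AP of size 5 gives K = 9/5 ≈ 1.8000; a fully generic set of size 5 gives K ≈ 3.0000.

|A| = 5, |A + A| = 12, K = 12/5.


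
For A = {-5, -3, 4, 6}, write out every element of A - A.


A - A = {a - a' : a, a' ∈ A}.
Compute a - a' for each ordered pair (a, a'):
a = -5: -5--5=0, -5--3=-2, -5-4=-9, -5-6=-11
a = -3: -3--5=2, -3--3=0, -3-4=-7, -3-6=-9
a = 4: 4--5=9, 4--3=7, 4-4=0, 4-6=-2
a = 6: 6--5=11, 6--3=9, 6-4=2, 6-6=0
Collecting distinct values (and noting 0 appears from a-a):
A - A = {-11, -9, -7, -2, 0, 2, 7, 9, 11}
|A - A| = 9

A - A = {-11, -9, -7, -2, 0, 2, 7, 9, 11}


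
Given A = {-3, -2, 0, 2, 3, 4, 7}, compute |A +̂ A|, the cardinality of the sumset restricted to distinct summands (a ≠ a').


Restricted sumset: A +̂ A = {a + a' : a ∈ A, a' ∈ A, a ≠ a'}.
Equivalently, take A + A and drop any sum 2a that is achievable ONLY as a + a for a ∈ A (i.e. sums representable only with equal summands).
Enumerate pairs (a, a') with a < a' (symmetric, so each unordered pair gives one sum; this covers all a ≠ a'):
  -3 + -2 = -5
  -3 + 0 = -3
  -3 + 2 = -1
  -3 + 3 = 0
  -3 + 4 = 1
  -3 + 7 = 4
  -2 + 0 = -2
  -2 + 2 = 0
  -2 + 3 = 1
  -2 + 4 = 2
  -2 + 7 = 5
  0 + 2 = 2
  0 + 3 = 3
  0 + 4 = 4
  0 + 7 = 7
  2 + 3 = 5
  2 + 4 = 6
  2 + 7 = 9
  3 + 4 = 7
  3 + 7 = 10
  4 + 7 = 11
Collected distinct sums: {-5, -3, -2, -1, 0, 1, 2, 3, 4, 5, 6, 7, 9, 10, 11}
|A +̂ A| = 15
(Reference bound: |A +̂ A| ≥ 2|A| - 3 for |A| ≥ 2, with |A| = 7 giving ≥ 11.)

|A +̂ A| = 15


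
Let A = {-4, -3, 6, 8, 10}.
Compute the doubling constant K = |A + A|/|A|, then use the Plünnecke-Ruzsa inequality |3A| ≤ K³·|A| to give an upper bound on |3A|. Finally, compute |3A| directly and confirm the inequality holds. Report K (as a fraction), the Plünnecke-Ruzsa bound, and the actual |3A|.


|A| = 5.
Step 1: Compute A + A by enumerating all 25 pairs.
A + A = {-8, -7, -6, 2, 3, 4, 5, 6, 7, 12, 14, 16, 18, 20}, so |A + A| = 14.
Step 2: Doubling constant K = |A + A|/|A| = 14/5 = 14/5 ≈ 2.8000.
Step 3: Plünnecke-Ruzsa gives |3A| ≤ K³·|A| = (2.8000)³ · 5 ≈ 109.7600.
Step 4: Compute 3A = A + A + A directly by enumerating all triples (a,b,c) ∈ A³; |3A| = 28.
Step 5: Check 28 ≤ 109.7600? Yes ✓.

K = 14/5, Plünnecke-Ruzsa bound K³|A| ≈ 109.7600, |3A| = 28, inequality holds.


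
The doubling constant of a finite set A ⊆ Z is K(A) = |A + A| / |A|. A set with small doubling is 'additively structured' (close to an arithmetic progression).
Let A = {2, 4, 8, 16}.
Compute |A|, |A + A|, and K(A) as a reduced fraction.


|A| = 4.
Compute A + A by enumerating all 16 pairs.
A + A = {4, 6, 8, 10, 12, 16, 18, 20, 24, 32}, so |A + A| = 10.
K = |A + A| / |A| = 10/4 = 5/2 ≈ 2.5000.
Reference: AP of size 4 gives K = 7/4 ≈ 1.7500; a fully generic set of size 4 gives K ≈ 2.5000.

|A| = 4, |A + A| = 10, K = 10/4 = 5/2.


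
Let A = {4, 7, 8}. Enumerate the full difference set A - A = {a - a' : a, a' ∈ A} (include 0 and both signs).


A - A = {a - a' : a, a' ∈ A}.
Compute a - a' for each ordered pair (a, a'):
a = 4: 4-4=0, 4-7=-3, 4-8=-4
a = 7: 7-4=3, 7-7=0, 7-8=-1
a = 8: 8-4=4, 8-7=1, 8-8=0
Collecting distinct values (and noting 0 appears from a-a):
A - A = {-4, -3, -1, 0, 1, 3, 4}
|A - A| = 7

A - A = {-4, -3, -1, 0, 1, 3, 4}


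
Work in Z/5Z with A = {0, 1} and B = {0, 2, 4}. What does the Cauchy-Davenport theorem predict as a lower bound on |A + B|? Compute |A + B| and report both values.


Cauchy-Davenport: |A + B| ≥ min(p, |A| + |B| - 1) for A, B nonempty in Z/pZ.
|A| = 2, |B| = 3, p = 5.
CD lower bound = min(5, 2 + 3 - 1) = min(5, 4) = 4.
Compute A + B mod 5 directly:
a = 0: 0+0=0, 0+2=2, 0+4=4
a = 1: 1+0=1, 1+2=3, 1+4=0
A + B = {0, 1, 2, 3, 4}, so |A + B| = 5.
Verify: 5 ≥ 4? Yes ✓.

CD lower bound = 4, actual |A + B| = 5.


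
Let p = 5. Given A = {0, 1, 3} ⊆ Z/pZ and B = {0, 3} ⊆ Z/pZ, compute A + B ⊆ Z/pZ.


Work in Z/5Z: reduce every sum a + b modulo 5.
Enumerate all 6 pairs:
a = 0: 0+0=0, 0+3=3
a = 1: 1+0=1, 1+3=4
a = 3: 3+0=3, 3+3=1
Distinct residues collected: {0, 1, 3, 4}
|A + B| = 4 (out of 5 total residues).

A + B = {0, 1, 3, 4}


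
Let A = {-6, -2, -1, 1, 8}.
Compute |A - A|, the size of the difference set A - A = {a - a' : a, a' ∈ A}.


A - A = {a - a' : a, a' ∈ A}; |A| = 5.
Bounds: 2|A|-1 ≤ |A - A| ≤ |A|² - |A| + 1, i.e. 9 ≤ |A - A| ≤ 21.
Note: 0 ∈ A - A always (from a - a). The set is symmetric: if d ∈ A - A then -d ∈ A - A.
Enumerate nonzero differences d = a - a' with a > a' (then include -d):
Positive differences: {1, 2, 3, 4, 5, 7, 9, 10, 14}
Full difference set: {0} ∪ (positive diffs) ∪ (negative diffs).
|A - A| = 1 + 2·9 = 19 (matches direct enumeration: 19).

|A - A| = 19


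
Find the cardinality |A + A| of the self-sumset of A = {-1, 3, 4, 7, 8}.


A + A = {a + a' : a, a' ∈ A}; |A| = 5.
General bounds: 2|A| - 1 ≤ |A + A| ≤ |A|(|A|+1)/2, i.e. 9 ≤ |A + A| ≤ 15.
Lower bound 2|A|-1 is attained iff A is an arithmetic progression.
Enumerate sums a + a' for a ≤ a' (symmetric, so this suffices):
a = -1: -1+-1=-2, -1+3=2, -1+4=3, -1+7=6, -1+8=7
a = 3: 3+3=6, 3+4=7, 3+7=10, 3+8=11
a = 4: 4+4=8, 4+7=11, 4+8=12
a = 7: 7+7=14, 7+8=15
a = 8: 8+8=16
Distinct sums: {-2, 2, 3, 6, 7, 8, 10, 11, 12, 14, 15, 16}
|A + A| = 12

|A + A| = 12


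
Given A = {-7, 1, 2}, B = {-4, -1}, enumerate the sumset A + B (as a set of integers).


A + B = {a + b : a ∈ A, b ∈ B}.
Enumerate all |A|·|B| = 3·2 = 6 pairs (a, b) and collect distinct sums.
a = -7: -7+-4=-11, -7+-1=-8
a = 1: 1+-4=-3, 1+-1=0
a = 2: 2+-4=-2, 2+-1=1
Collecting distinct sums: A + B = {-11, -8, -3, -2, 0, 1}
|A + B| = 6

A + B = {-11, -8, -3, -2, 0, 1}


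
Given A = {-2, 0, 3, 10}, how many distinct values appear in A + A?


A + A = {a + a' : a, a' ∈ A}; |A| = 4.
General bounds: 2|A| - 1 ≤ |A + A| ≤ |A|(|A|+1)/2, i.e. 7 ≤ |A + A| ≤ 10.
Lower bound 2|A|-1 is attained iff A is an arithmetic progression.
Enumerate sums a + a' for a ≤ a' (symmetric, so this suffices):
a = -2: -2+-2=-4, -2+0=-2, -2+3=1, -2+10=8
a = 0: 0+0=0, 0+3=3, 0+10=10
a = 3: 3+3=6, 3+10=13
a = 10: 10+10=20
Distinct sums: {-4, -2, 0, 1, 3, 6, 8, 10, 13, 20}
|A + A| = 10

|A + A| = 10


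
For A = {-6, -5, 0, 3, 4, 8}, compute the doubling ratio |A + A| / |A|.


|A| = 6.
Compute A + A by enumerating all 36 pairs.
A + A = {-12, -11, -10, -6, -5, -3, -2, -1, 0, 2, 3, 4, 6, 7, 8, 11, 12, 16}, so |A + A| = 18.
K = |A + A| / |A| = 18/6 = 3/1 ≈ 3.0000.
Reference: AP of size 6 gives K = 11/6 ≈ 1.8333; a fully generic set of size 6 gives K ≈ 3.5000.

|A| = 6, |A + A| = 18, K = 18/6 = 3/1.


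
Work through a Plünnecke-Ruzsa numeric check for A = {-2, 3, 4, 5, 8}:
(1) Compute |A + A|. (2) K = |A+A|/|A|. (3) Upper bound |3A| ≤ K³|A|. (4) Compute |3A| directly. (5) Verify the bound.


|A| = 5.
Step 1: Compute A + A by enumerating all 25 pairs.
A + A = {-4, 1, 2, 3, 6, 7, 8, 9, 10, 11, 12, 13, 16}, so |A + A| = 13.
Step 2: Doubling constant K = |A + A|/|A| = 13/5 = 13/5 ≈ 2.6000.
Step 3: Plünnecke-Ruzsa gives |3A| ≤ K³·|A| = (2.6000)³ · 5 ≈ 87.8800.
Step 4: Compute 3A = A + A + A directly by enumerating all triples (a,b,c) ∈ A³; |3A| = 23.
Step 5: Check 23 ≤ 87.8800? Yes ✓.

K = 13/5, Plünnecke-Ruzsa bound K³|A| ≈ 87.8800, |3A| = 23, inequality holds.


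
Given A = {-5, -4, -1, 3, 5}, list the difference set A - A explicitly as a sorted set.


A - A = {a - a' : a, a' ∈ A}.
Compute a - a' for each ordered pair (a, a'):
a = -5: -5--5=0, -5--4=-1, -5--1=-4, -5-3=-8, -5-5=-10
a = -4: -4--5=1, -4--4=0, -4--1=-3, -4-3=-7, -4-5=-9
a = -1: -1--5=4, -1--4=3, -1--1=0, -1-3=-4, -1-5=-6
a = 3: 3--5=8, 3--4=7, 3--1=4, 3-3=0, 3-5=-2
a = 5: 5--5=10, 5--4=9, 5--1=6, 5-3=2, 5-5=0
Collecting distinct values (and noting 0 appears from a-a):
A - A = {-10, -9, -8, -7, -6, -4, -3, -2, -1, 0, 1, 2, 3, 4, 6, 7, 8, 9, 10}
|A - A| = 19

A - A = {-10, -9, -8, -7, -6, -4, -3, -2, -1, 0, 1, 2, 3, 4, 6, 7, 8, 9, 10}


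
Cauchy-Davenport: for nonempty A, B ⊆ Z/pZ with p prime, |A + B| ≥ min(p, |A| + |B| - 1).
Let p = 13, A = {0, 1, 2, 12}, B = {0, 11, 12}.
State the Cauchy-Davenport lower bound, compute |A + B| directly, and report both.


Cauchy-Davenport: |A + B| ≥ min(p, |A| + |B| - 1) for A, B nonempty in Z/pZ.
|A| = 4, |B| = 3, p = 13.
CD lower bound = min(13, 4 + 3 - 1) = min(13, 6) = 6.
Compute A + B mod 13 directly:
a = 0: 0+0=0, 0+11=11, 0+12=12
a = 1: 1+0=1, 1+11=12, 1+12=0
a = 2: 2+0=2, 2+11=0, 2+12=1
a = 12: 12+0=12, 12+11=10, 12+12=11
A + B = {0, 1, 2, 10, 11, 12}, so |A + B| = 6.
Verify: 6 ≥ 6? Yes ✓.

CD lower bound = 6, actual |A + B| = 6.


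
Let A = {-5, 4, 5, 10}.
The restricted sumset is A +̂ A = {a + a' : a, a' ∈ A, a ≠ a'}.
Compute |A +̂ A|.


Restricted sumset: A +̂ A = {a + a' : a ∈ A, a' ∈ A, a ≠ a'}.
Equivalently, take A + A and drop any sum 2a that is achievable ONLY as a + a for a ∈ A (i.e. sums representable only with equal summands).
Enumerate pairs (a, a') with a < a' (symmetric, so each unordered pair gives one sum; this covers all a ≠ a'):
  -5 + 4 = -1
  -5 + 5 = 0
  -5 + 10 = 5
  4 + 5 = 9
  4 + 10 = 14
  5 + 10 = 15
Collected distinct sums: {-1, 0, 5, 9, 14, 15}
|A +̂ A| = 6
(Reference bound: |A +̂ A| ≥ 2|A| - 3 for |A| ≥ 2, with |A| = 4 giving ≥ 5.)

|A +̂ A| = 6


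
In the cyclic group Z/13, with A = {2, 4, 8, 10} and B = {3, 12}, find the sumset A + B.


Work in Z/13Z: reduce every sum a + b modulo 13.
Enumerate all 8 pairs:
a = 2: 2+3=5, 2+12=1
a = 4: 4+3=7, 4+12=3
a = 8: 8+3=11, 8+12=7
a = 10: 10+3=0, 10+12=9
Distinct residues collected: {0, 1, 3, 5, 7, 9, 11}
|A + B| = 7 (out of 13 total residues).

A + B = {0, 1, 3, 5, 7, 9, 11}


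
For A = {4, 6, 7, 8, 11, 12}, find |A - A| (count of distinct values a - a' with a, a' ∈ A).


A - A = {a - a' : a, a' ∈ A}; |A| = 6.
Bounds: 2|A|-1 ≤ |A - A| ≤ |A|² - |A| + 1, i.e. 11 ≤ |A - A| ≤ 31.
Note: 0 ∈ A - A always (from a - a). The set is symmetric: if d ∈ A - A then -d ∈ A - A.
Enumerate nonzero differences d = a - a' with a > a' (then include -d):
Positive differences: {1, 2, 3, 4, 5, 6, 7, 8}
Full difference set: {0} ∪ (positive diffs) ∪ (negative diffs).
|A - A| = 1 + 2·8 = 17 (matches direct enumeration: 17).

|A - A| = 17


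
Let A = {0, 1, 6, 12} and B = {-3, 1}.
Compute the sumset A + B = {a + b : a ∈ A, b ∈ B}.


A + B = {a + b : a ∈ A, b ∈ B}.
Enumerate all |A|·|B| = 4·2 = 8 pairs (a, b) and collect distinct sums.
a = 0: 0+-3=-3, 0+1=1
a = 1: 1+-3=-2, 1+1=2
a = 6: 6+-3=3, 6+1=7
a = 12: 12+-3=9, 12+1=13
Collecting distinct sums: A + B = {-3, -2, 1, 2, 3, 7, 9, 13}
|A + B| = 8

A + B = {-3, -2, 1, 2, 3, 7, 9, 13}


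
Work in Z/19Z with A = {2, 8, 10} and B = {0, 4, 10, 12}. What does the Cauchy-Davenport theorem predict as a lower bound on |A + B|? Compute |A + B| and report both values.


Cauchy-Davenport: |A + B| ≥ min(p, |A| + |B| - 1) for A, B nonempty in Z/pZ.
|A| = 3, |B| = 4, p = 19.
CD lower bound = min(19, 3 + 4 - 1) = min(19, 6) = 6.
Compute A + B mod 19 directly:
a = 2: 2+0=2, 2+4=6, 2+10=12, 2+12=14
a = 8: 8+0=8, 8+4=12, 8+10=18, 8+12=1
a = 10: 10+0=10, 10+4=14, 10+10=1, 10+12=3
A + B = {1, 2, 3, 6, 8, 10, 12, 14, 18}, so |A + B| = 9.
Verify: 9 ≥ 6? Yes ✓.

CD lower bound = 6, actual |A + B| = 9.


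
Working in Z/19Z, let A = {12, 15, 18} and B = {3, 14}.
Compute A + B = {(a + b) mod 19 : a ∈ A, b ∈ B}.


Work in Z/19Z: reduce every sum a + b modulo 19.
Enumerate all 6 pairs:
a = 12: 12+3=15, 12+14=7
a = 15: 15+3=18, 15+14=10
a = 18: 18+3=2, 18+14=13
Distinct residues collected: {2, 7, 10, 13, 15, 18}
|A + B| = 6 (out of 19 total residues).

A + B = {2, 7, 10, 13, 15, 18}


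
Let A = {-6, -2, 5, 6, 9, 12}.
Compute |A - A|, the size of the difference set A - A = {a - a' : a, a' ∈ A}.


A - A = {a - a' : a, a' ∈ A}; |A| = 6.
Bounds: 2|A|-1 ≤ |A - A| ≤ |A|² - |A| + 1, i.e. 11 ≤ |A - A| ≤ 31.
Note: 0 ∈ A - A always (from a - a). The set is symmetric: if d ∈ A - A then -d ∈ A - A.
Enumerate nonzero differences d = a - a' with a > a' (then include -d):
Positive differences: {1, 3, 4, 6, 7, 8, 11, 12, 14, 15, 18}
Full difference set: {0} ∪ (positive diffs) ∪ (negative diffs).
|A - A| = 1 + 2·11 = 23 (matches direct enumeration: 23).

|A - A| = 23


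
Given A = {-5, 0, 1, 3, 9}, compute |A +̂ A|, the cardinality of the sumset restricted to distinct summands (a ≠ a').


Restricted sumset: A +̂ A = {a + a' : a ∈ A, a' ∈ A, a ≠ a'}.
Equivalently, take A + A and drop any sum 2a that is achievable ONLY as a + a for a ∈ A (i.e. sums representable only with equal summands).
Enumerate pairs (a, a') with a < a' (symmetric, so each unordered pair gives one sum; this covers all a ≠ a'):
  -5 + 0 = -5
  -5 + 1 = -4
  -5 + 3 = -2
  -5 + 9 = 4
  0 + 1 = 1
  0 + 3 = 3
  0 + 9 = 9
  1 + 3 = 4
  1 + 9 = 10
  3 + 9 = 12
Collected distinct sums: {-5, -4, -2, 1, 3, 4, 9, 10, 12}
|A +̂ A| = 9
(Reference bound: |A +̂ A| ≥ 2|A| - 3 for |A| ≥ 2, with |A| = 5 giving ≥ 7.)

|A +̂ A| = 9


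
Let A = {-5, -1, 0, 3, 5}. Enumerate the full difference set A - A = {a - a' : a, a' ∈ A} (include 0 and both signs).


A - A = {a - a' : a, a' ∈ A}.
Compute a - a' for each ordered pair (a, a'):
a = -5: -5--5=0, -5--1=-4, -5-0=-5, -5-3=-8, -5-5=-10
a = -1: -1--5=4, -1--1=0, -1-0=-1, -1-3=-4, -1-5=-6
a = 0: 0--5=5, 0--1=1, 0-0=0, 0-3=-3, 0-5=-5
a = 3: 3--5=8, 3--1=4, 3-0=3, 3-3=0, 3-5=-2
a = 5: 5--5=10, 5--1=6, 5-0=5, 5-3=2, 5-5=0
Collecting distinct values (and noting 0 appears from a-a):
A - A = {-10, -8, -6, -5, -4, -3, -2, -1, 0, 1, 2, 3, 4, 5, 6, 8, 10}
|A - A| = 17

A - A = {-10, -8, -6, -5, -4, -3, -2, -1, 0, 1, 2, 3, 4, 5, 6, 8, 10}


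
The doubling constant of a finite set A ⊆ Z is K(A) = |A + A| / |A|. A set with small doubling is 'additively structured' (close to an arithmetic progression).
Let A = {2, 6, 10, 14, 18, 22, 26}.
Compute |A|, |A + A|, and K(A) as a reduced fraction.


|A| = 7.
Compute A + A by enumerating all 49 pairs.
A + A = {4, 8, 12, 16, 20, 24, 28, 32, 36, 40, 44, 48, 52}, so |A + A| = 13.
K = |A + A| / |A| = 13/7 (already in lowest terms) ≈ 1.8571.
Reference: AP of size 7 gives K = 13/7 ≈ 1.8571; a fully generic set of size 7 gives K ≈ 4.0000.

|A| = 7, |A + A| = 13, K = 13/7.


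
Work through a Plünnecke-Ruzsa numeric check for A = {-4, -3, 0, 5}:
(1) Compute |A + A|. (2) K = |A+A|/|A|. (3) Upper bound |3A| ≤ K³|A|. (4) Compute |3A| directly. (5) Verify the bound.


|A| = 4.
Step 1: Compute A + A by enumerating all 16 pairs.
A + A = {-8, -7, -6, -4, -3, 0, 1, 2, 5, 10}, so |A + A| = 10.
Step 2: Doubling constant K = |A + A|/|A| = 10/4 = 10/4 ≈ 2.5000.
Step 3: Plünnecke-Ruzsa gives |3A| ≤ K³·|A| = (2.5000)³ · 4 ≈ 62.5000.
Step 4: Compute 3A = A + A + A directly by enumerating all triples (a,b,c) ∈ A³; |3A| = 19.
Step 5: Check 19 ≤ 62.5000? Yes ✓.

K = 10/4, Plünnecke-Ruzsa bound K³|A| ≈ 62.5000, |3A| = 19, inequality holds.


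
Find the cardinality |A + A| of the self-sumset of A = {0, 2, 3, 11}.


A + A = {a + a' : a, a' ∈ A}; |A| = 4.
General bounds: 2|A| - 1 ≤ |A + A| ≤ |A|(|A|+1)/2, i.e. 7 ≤ |A + A| ≤ 10.
Lower bound 2|A|-1 is attained iff A is an arithmetic progression.
Enumerate sums a + a' for a ≤ a' (symmetric, so this suffices):
a = 0: 0+0=0, 0+2=2, 0+3=3, 0+11=11
a = 2: 2+2=4, 2+3=5, 2+11=13
a = 3: 3+3=6, 3+11=14
a = 11: 11+11=22
Distinct sums: {0, 2, 3, 4, 5, 6, 11, 13, 14, 22}
|A + A| = 10

|A + A| = 10


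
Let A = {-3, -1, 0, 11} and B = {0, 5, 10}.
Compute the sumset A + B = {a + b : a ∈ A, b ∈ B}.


A + B = {a + b : a ∈ A, b ∈ B}.
Enumerate all |A|·|B| = 4·3 = 12 pairs (a, b) and collect distinct sums.
a = -3: -3+0=-3, -3+5=2, -3+10=7
a = -1: -1+0=-1, -1+5=4, -1+10=9
a = 0: 0+0=0, 0+5=5, 0+10=10
a = 11: 11+0=11, 11+5=16, 11+10=21
Collecting distinct sums: A + B = {-3, -1, 0, 2, 4, 5, 7, 9, 10, 11, 16, 21}
|A + B| = 12

A + B = {-3, -1, 0, 2, 4, 5, 7, 9, 10, 11, 16, 21}


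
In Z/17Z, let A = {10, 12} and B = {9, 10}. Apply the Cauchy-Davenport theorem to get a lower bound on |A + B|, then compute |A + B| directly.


Cauchy-Davenport: |A + B| ≥ min(p, |A| + |B| - 1) for A, B nonempty in Z/pZ.
|A| = 2, |B| = 2, p = 17.
CD lower bound = min(17, 2 + 2 - 1) = min(17, 3) = 3.
Compute A + B mod 17 directly:
a = 10: 10+9=2, 10+10=3
a = 12: 12+9=4, 12+10=5
A + B = {2, 3, 4, 5}, so |A + B| = 4.
Verify: 4 ≥ 3? Yes ✓.

CD lower bound = 3, actual |A + B| = 4.


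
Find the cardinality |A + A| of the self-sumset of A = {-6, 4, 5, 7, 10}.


A + A = {a + a' : a, a' ∈ A}; |A| = 5.
General bounds: 2|A| - 1 ≤ |A + A| ≤ |A|(|A|+1)/2, i.e. 9 ≤ |A + A| ≤ 15.
Lower bound 2|A|-1 is attained iff A is an arithmetic progression.
Enumerate sums a + a' for a ≤ a' (symmetric, so this suffices):
a = -6: -6+-6=-12, -6+4=-2, -6+5=-1, -6+7=1, -6+10=4
a = 4: 4+4=8, 4+5=9, 4+7=11, 4+10=14
a = 5: 5+5=10, 5+7=12, 5+10=15
a = 7: 7+7=14, 7+10=17
a = 10: 10+10=20
Distinct sums: {-12, -2, -1, 1, 4, 8, 9, 10, 11, 12, 14, 15, 17, 20}
|A + A| = 14

|A + A| = 14


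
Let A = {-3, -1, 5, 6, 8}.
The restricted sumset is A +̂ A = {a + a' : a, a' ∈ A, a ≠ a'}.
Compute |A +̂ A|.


Restricted sumset: A +̂ A = {a + a' : a ∈ A, a' ∈ A, a ≠ a'}.
Equivalently, take A + A and drop any sum 2a that is achievable ONLY as a + a for a ∈ A (i.e. sums representable only with equal summands).
Enumerate pairs (a, a') with a < a' (symmetric, so each unordered pair gives one sum; this covers all a ≠ a'):
  -3 + -1 = -4
  -3 + 5 = 2
  -3 + 6 = 3
  -3 + 8 = 5
  -1 + 5 = 4
  -1 + 6 = 5
  -1 + 8 = 7
  5 + 6 = 11
  5 + 8 = 13
  6 + 8 = 14
Collected distinct sums: {-4, 2, 3, 4, 5, 7, 11, 13, 14}
|A +̂ A| = 9
(Reference bound: |A +̂ A| ≥ 2|A| - 3 for |A| ≥ 2, with |A| = 5 giving ≥ 7.)

|A +̂ A| = 9


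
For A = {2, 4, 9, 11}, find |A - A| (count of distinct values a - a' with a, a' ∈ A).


A - A = {a - a' : a, a' ∈ A}; |A| = 4.
Bounds: 2|A|-1 ≤ |A - A| ≤ |A|² - |A| + 1, i.e. 7 ≤ |A - A| ≤ 13.
Note: 0 ∈ A - A always (from a - a). The set is symmetric: if d ∈ A - A then -d ∈ A - A.
Enumerate nonzero differences d = a - a' with a > a' (then include -d):
Positive differences: {2, 5, 7, 9}
Full difference set: {0} ∪ (positive diffs) ∪ (negative diffs).
|A - A| = 1 + 2·4 = 9 (matches direct enumeration: 9).

|A - A| = 9


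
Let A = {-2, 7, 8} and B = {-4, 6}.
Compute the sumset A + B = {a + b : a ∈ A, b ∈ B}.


A + B = {a + b : a ∈ A, b ∈ B}.
Enumerate all |A|·|B| = 3·2 = 6 pairs (a, b) and collect distinct sums.
a = -2: -2+-4=-6, -2+6=4
a = 7: 7+-4=3, 7+6=13
a = 8: 8+-4=4, 8+6=14
Collecting distinct sums: A + B = {-6, 3, 4, 13, 14}
|A + B| = 5

A + B = {-6, 3, 4, 13, 14}


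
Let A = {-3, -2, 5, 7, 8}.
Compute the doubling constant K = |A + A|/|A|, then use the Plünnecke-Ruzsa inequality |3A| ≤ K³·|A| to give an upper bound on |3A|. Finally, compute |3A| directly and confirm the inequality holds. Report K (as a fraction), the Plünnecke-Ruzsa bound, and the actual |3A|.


|A| = 5.
Step 1: Compute A + A by enumerating all 25 pairs.
A + A = {-6, -5, -4, 2, 3, 4, 5, 6, 10, 12, 13, 14, 15, 16}, so |A + A| = 14.
Step 2: Doubling constant K = |A + A|/|A| = 14/5 = 14/5 ≈ 2.8000.
Step 3: Plünnecke-Ruzsa gives |3A| ≤ K³·|A| = (2.8000)³ · 5 ≈ 109.7600.
Step 4: Compute 3A = A + A + A directly by enumerating all triples (a,b,c) ∈ A³; |3A| = 27.
Step 5: Check 27 ≤ 109.7600? Yes ✓.

K = 14/5, Plünnecke-Ruzsa bound K³|A| ≈ 109.7600, |3A| = 27, inequality holds.


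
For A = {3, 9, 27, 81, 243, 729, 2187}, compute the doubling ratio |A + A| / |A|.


|A| = 7.
Compute A + A by enumerating all 49 pairs.
A + A = {6, 12, 18, 30, 36, 54, 84, 90, 108, 162, 246, 252, 270, 324, 486, 732, 738, 756, 810, 972, 1458, 2190, 2196, 2214, 2268, 2430, 2916, 4374}, so |A + A| = 28.
K = |A + A| / |A| = 28/7 = 4/1 ≈ 4.0000.
Reference: AP of size 7 gives K = 13/7 ≈ 1.8571; a fully generic set of size 7 gives K ≈ 4.0000.

|A| = 7, |A + A| = 28, K = 28/7 = 4/1.


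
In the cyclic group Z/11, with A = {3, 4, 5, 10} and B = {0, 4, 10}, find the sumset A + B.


Work in Z/11Z: reduce every sum a + b modulo 11.
Enumerate all 12 pairs:
a = 3: 3+0=3, 3+4=7, 3+10=2
a = 4: 4+0=4, 4+4=8, 4+10=3
a = 5: 5+0=5, 5+4=9, 5+10=4
a = 10: 10+0=10, 10+4=3, 10+10=9
Distinct residues collected: {2, 3, 4, 5, 7, 8, 9, 10}
|A + B| = 8 (out of 11 total residues).

A + B = {2, 3, 4, 5, 7, 8, 9, 10}


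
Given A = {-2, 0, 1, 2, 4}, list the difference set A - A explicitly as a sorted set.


A - A = {a - a' : a, a' ∈ A}.
Compute a - a' for each ordered pair (a, a'):
a = -2: -2--2=0, -2-0=-2, -2-1=-3, -2-2=-4, -2-4=-6
a = 0: 0--2=2, 0-0=0, 0-1=-1, 0-2=-2, 0-4=-4
a = 1: 1--2=3, 1-0=1, 1-1=0, 1-2=-1, 1-4=-3
a = 2: 2--2=4, 2-0=2, 2-1=1, 2-2=0, 2-4=-2
a = 4: 4--2=6, 4-0=4, 4-1=3, 4-2=2, 4-4=0
Collecting distinct values (and noting 0 appears from a-a):
A - A = {-6, -4, -3, -2, -1, 0, 1, 2, 3, 4, 6}
|A - A| = 11

A - A = {-6, -4, -3, -2, -1, 0, 1, 2, 3, 4, 6}


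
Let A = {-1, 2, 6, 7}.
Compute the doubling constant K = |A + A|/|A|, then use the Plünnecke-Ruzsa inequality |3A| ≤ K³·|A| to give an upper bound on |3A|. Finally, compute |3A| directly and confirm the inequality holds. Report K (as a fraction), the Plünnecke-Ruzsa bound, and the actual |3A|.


|A| = 4.
Step 1: Compute A + A by enumerating all 16 pairs.
A + A = {-2, 1, 4, 5, 6, 8, 9, 12, 13, 14}, so |A + A| = 10.
Step 2: Doubling constant K = |A + A|/|A| = 10/4 = 10/4 ≈ 2.5000.
Step 3: Plünnecke-Ruzsa gives |3A| ≤ K³·|A| = (2.5000)³ · 4 ≈ 62.5000.
Step 4: Compute 3A = A + A + A directly by enumerating all triples (a,b,c) ∈ A³; |3A| = 19.
Step 5: Check 19 ≤ 62.5000? Yes ✓.

K = 10/4, Plünnecke-Ruzsa bound K³|A| ≈ 62.5000, |3A| = 19, inequality holds.


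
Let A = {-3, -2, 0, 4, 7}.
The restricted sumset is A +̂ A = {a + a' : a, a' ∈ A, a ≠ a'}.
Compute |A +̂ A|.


Restricted sumset: A +̂ A = {a + a' : a ∈ A, a' ∈ A, a ≠ a'}.
Equivalently, take A + A and drop any sum 2a that is achievable ONLY as a + a for a ∈ A (i.e. sums representable only with equal summands).
Enumerate pairs (a, a') with a < a' (symmetric, so each unordered pair gives one sum; this covers all a ≠ a'):
  -3 + -2 = -5
  -3 + 0 = -3
  -3 + 4 = 1
  -3 + 7 = 4
  -2 + 0 = -2
  -2 + 4 = 2
  -2 + 7 = 5
  0 + 4 = 4
  0 + 7 = 7
  4 + 7 = 11
Collected distinct sums: {-5, -3, -2, 1, 2, 4, 5, 7, 11}
|A +̂ A| = 9
(Reference bound: |A +̂ A| ≥ 2|A| - 3 for |A| ≥ 2, with |A| = 5 giving ≥ 7.)

|A +̂ A| = 9


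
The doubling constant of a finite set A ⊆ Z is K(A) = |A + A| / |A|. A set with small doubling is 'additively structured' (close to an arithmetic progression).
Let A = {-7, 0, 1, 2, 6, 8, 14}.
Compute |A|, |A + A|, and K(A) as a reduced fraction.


|A| = 7.
Compute A + A by enumerating all 49 pairs.
A + A = {-14, -7, -6, -5, -1, 0, 1, 2, 3, 4, 6, 7, 8, 9, 10, 12, 14, 15, 16, 20, 22, 28}, so |A + A| = 22.
K = |A + A| / |A| = 22/7 (already in lowest terms) ≈ 3.1429.
Reference: AP of size 7 gives K = 13/7 ≈ 1.8571; a fully generic set of size 7 gives K ≈ 4.0000.

|A| = 7, |A + A| = 22, K = 22/7.


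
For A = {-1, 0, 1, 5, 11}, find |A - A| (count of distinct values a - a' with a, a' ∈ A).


A - A = {a - a' : a, a' ∈ A}; |A| = 5.
Bounds: 2|A|-1 ≤ |A - A| ≤ |A|² - |A| + 1, i.e. 9 ≤ |A - A| ≤ 21.
Note: 0 ∈ A - A always (from a - a). The set is symmetric: if d ∈ A - A then -d ∈ A - A.
Enumerate nonzero differences d = a - a' with a > a' (then include -d):
Positive differences: {1, 2, 4, 5, 6, 10, 11, 12}
Full difference set: {0} ∪ (positive diffs) ∪ (negative diffs).
|A - A| = 1 + 2·8 = 17 (matches direct enumeration: 17).

|A - A| = 17


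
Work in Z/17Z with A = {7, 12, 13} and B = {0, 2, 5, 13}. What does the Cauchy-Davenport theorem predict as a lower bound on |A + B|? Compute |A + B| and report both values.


Cauchy-Davenport: |A + B| ≥ min(p, |A| + |B| - 1) for A, B nonempty in Z/pZ.
|A| = 3, |B| = 4, p = 17.
CD lower bound = min(17, 3 + 4 - 1) = min(17, 6) = 6.
Compute A + B mod 17 directly:
a = 7: 7+0=7, 7+2=9, 7+5=12, 7+13=3
a = 12: 12+0=12, 12+2=14, 12+5=0, 12+13=8
a = 13: 13+0=13, 13+2=15, 13+5=1, 13+13=9
A + B = {0, 1, 3, 7, 8, 9, 12, 13, 14, 15}, so |A + B| = 10.
Verify: 10 ≥ 6? Yes ✓.

CD lower bound = 6, actual |A + B| = 10.


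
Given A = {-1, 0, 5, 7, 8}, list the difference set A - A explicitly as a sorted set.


A - A = {a - a' : a, a' ∈ A}.
Compute a - a' for each ordered pair (a, a'):
a = -1: -1--1=0, -1-0=-1, -1-5=-6, -1-7=-8, -1-8=-9
a = 0: 0--1=1, 0-0=0, 0-5=-5, 0-7=-7, 0-8=-8
a = 5: 5--1=6, 5-0=5, 5-5=0, 5-7=-2, 5-8=-3
a = 7: 7--1=8, 7-0=7, 7-5=2, 7-7=0, 7-8=-1
a = 8: 8--1=9, 8-0=8, 8-5=3, 8-7=1, 8-8=0
Collecting distinct values (and noting 0 appears from a-a):
A - A = {-9, -8, -7, -6, -5, -3, -2, -1, 0, 1, 2, 3, 5, 6, 7, 8, 9}
|A - A| = 17

A - A = {-9, -8, -7, -6, -5, -3, -2, -1, 0, 1, 2, 3, 5, 6, 7, 8, 9}


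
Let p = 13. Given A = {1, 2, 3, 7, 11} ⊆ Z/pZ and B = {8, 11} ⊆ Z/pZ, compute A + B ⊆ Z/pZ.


Work in Z/13Z: reduce every sum a + b modulo 13.
Enumerate all 10 pairs:
a = 1: 1+8=9, 1+11=12
a = 2: 2+8=10, 2+11=0
a = 3: 3+8=11, 3+11=1
a = 7: 7+8=2, 7+11=5
a = 11: 11+8=6, 11+11=9
Distinct residues collected: {0, 1, 2, 5, 6, 9, 10, 11, 12}
|A + B| = 9 (out of 13 total residues).

A + B = {0, 1, 2, 5, 6, 9, 10, 11, 12}


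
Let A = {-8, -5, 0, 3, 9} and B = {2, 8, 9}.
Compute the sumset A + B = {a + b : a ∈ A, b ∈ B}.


A + B = {a + b : a ∈ A, b ∈ B}.
Enumerate all |A|·|B| = 5·3 = 15 pairs (a, b) and collect distinct sums.
a = -8: -8+2=-6, -8+8=0, -8+9=1
a = -5: -5+2=-3, -5+8=3, -5+9=4
a = 0: 0+2=2, 0+8=8, 0+9=9
a = 3: 3+2=5, 3+8=11, 3+9=12
a = 9: 9+2=11, 9+8=17, 9+9=18
Collecting distinct sums: A + B = {-6, -3, 0, 1, 2, 3, 4, 5, 8, 9, 11, 12, 17, 18}
|A + B| = 14

A + B = {-6, -3, 0, 1, 2, 3, 4, 5, 8, 9, 11, 12, 17, 18}


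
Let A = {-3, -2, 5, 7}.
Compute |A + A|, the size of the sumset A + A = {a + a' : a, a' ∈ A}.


A + A = {a + a' : a, a' ∈ A}; |A| = 4.
General bounds: 2|A| - 1 ≤ |A + A| ≤ |A|(|A|+1)/2, i.e. 7 ≤ |A + A| ≤ 10.
Lower bound 2|A|-1 is attained iff A is an arithmetic progression.
Enumerate sums a + a' for a ≤ a' (symmetric, so this suffices):
a = -3: -3+-3=-6, -3+-2=-5, -3+5=2, -3+7=4
a = -2: -2+-2=-4, -2+5=3, -2+7=5
a = 5: 5+5=10, 5+7=12
a = 7: 7+7=14
Distinct sums: {-6, -5, -4, 2, 3, 4, 5, 10, 12, 14}
|A + A| = 10

|A + A| = 10


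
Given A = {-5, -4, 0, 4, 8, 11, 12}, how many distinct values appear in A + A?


A + A = {a + a' : a, a' ∈ A}; |A| = 7.
General bounds: 2|A| - 1 ≤ |A + A| ≤ |A|(|A|+1)/2, i.e. 13 ≤ |A + A| ≤ 28.
Lower bound 2|A|-1 is attained iff A is an arithmetic progression.
Enumerate sums a + a' for a ≤ a' (symmetric, so this suffices):
a = -5: -5+-5=-10, -5+-4=-9, -5+0=-5, -5+4=-1, -5+8=3, -5+11=6, -5+12=7
a = -4: -4+-4=-8, -4+0=-4, -4+4=0, -4+8=4, -4+11=7, -4+12=8
a = 0: 0+0=0, 0+4=4, 0+8=8, 0+11=11, 0+12=12
a = 4: 4+4=8, 4+8=12, 4+11=15, 4+12=16
a = 8: 8+8=16, 8+11=19, 8+12=20
a = 11: 11+11=22, 11+12=23
a = 12: 12+12=24
Distinct sums: {-10, -9, -8, -5, -4, -1, 0, 3, 4, 6, 7, 8, 11, 12, 15, 16, 19, 20, 22, 23, 24}
|A + A| = 21

|A + A| = 21


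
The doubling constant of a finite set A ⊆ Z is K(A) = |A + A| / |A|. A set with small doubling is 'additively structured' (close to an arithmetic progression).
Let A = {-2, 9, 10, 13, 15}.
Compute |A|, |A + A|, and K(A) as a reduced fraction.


|A| = 5.
Compute A + A by enumerating all 25 pairs.
A + A = {-4, 7, 8, 11, 13, 18, 19, 20, 22, 23, 24, 25, 26, 28, 30}, so |A + A| = 15.
K = |A + A| / |A| = 15/5 = 3/1 ≈ 3.0000.
Reference: AP of size 5 gives K = 9/5 ≈ 1.8000; a fully generic set of size 5 gives K ≈ 3.0000.

|A| = 5, |A + A| = 15, K = 15/5 = 3/1.


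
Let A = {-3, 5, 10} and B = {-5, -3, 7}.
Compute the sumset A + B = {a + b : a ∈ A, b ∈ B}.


A + B = {a + b : a ∈ A, b ∈ B}.
Enumerate all |A|·|B| = 3·3 = 9 pairs (a, b) and collect distinct sums.
a = -3: -3+-5=-8, -3+-3=-6, -3+7=4
a = 5: 5+-5=0, 5+-3=2, 5+7=12
a = 10: 10+-5=5, 10+-3=7, 10+7=17
Collecting distinct sums: A + B = {-8, -6, 0, 2, 4, 5, 7, 12, 17}
|A + B| = 9

A + B = {-8, -6, 0, 2, 4, 5, 7, 12, 17}


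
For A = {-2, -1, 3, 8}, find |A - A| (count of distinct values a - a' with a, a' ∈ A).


A - A = {a - a' : a, a' ∈ A}; |A| = 4.
Bounds: 2|A|-1 ≤ |A - A| ≤ |A|² - |A| + 1, i.e. 7 ≤ |A - A| ≤ 13.
Note: 0 ∈ A - A always (from a - a). The set is symmetric: if d ∈ A - A then -d ∈ A - A.
Enumerate nonzero differences d = a - a' with a > a' (then include -d):
Positive differences: {1, 4, 5, 9, 10}
Full difference set: {0} ∪ (positive diffs) ∪ (negative diffs).
|A - A| = 1 + 2·5 = 11 (matches direct enumeration: 11).

|A - A| = 11


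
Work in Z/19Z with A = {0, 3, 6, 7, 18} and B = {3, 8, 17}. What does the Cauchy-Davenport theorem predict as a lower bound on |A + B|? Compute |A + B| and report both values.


Cauchy-Davenport: |A + B| ≥ min(p, |A| + |B| - 1) for A, B nonempty in Z/pZ.
|A| = 5, |B| = 3, p = 19.
CD lower bound = min(19, 5 + 3 - 1) = min(19, 7) = 7.
Compute A + B mod 19 directly:
a = 0: 0+3=3, 0+8=8, 0+17=17
a = 3: 3+3=6, 3+8=11, 3+17=1
a = 6: 6+3=9, 6+8=14, 6+17=4
a = 7: 7+3=10, 7+8=15, 7+17=5
a = 18: 18+3=2, 18+8=7, 18+17=16
A + B = {1, 2, 3, 4, 5, 6, 7, 8, 9, 10, 11, 14, 15, 16, 17}, so |A + B| = 15.
Verify: 15 ≥ 7? Yes ✓.

CD lower bound = 7, actual |A + B| = 15.


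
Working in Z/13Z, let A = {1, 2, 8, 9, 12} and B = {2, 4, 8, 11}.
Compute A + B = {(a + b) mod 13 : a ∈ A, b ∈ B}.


Work in Z/13Z: reduce every sum a + b modulo 13.
Enumerate all 20 pairs:
a = 1: 1+2=3, 1+4=5, 1+8=9, 1+11=12
a = 2: 2+2=4, 2+4=6, 2+8=10, 2+11=0
a = 8: 8+2=10, 8+4=12, 8+8=3, 8+11=6
a = 9: 9+2=11, 9+4=0, 9+8=4, 9+11=7
a = 12: 12+2=1, 12+4=3, 12+8=7, 12+11=10
Distinct residues collected: {0, 1, 3, 4, 5, 6, 7, 9, 10, 11, 12}
|A + B| = 11 (out of 13 total residues).

A + B = {0, 1, 3, 4, 5, 6, 7, 9, 10, 11, 12}


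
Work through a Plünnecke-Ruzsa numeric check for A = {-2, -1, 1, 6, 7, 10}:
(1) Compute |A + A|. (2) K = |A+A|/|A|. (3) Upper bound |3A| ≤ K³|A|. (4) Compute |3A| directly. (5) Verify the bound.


|A| = 6.
Step 1: Compute A + A by enumerating all 36 pairs.
A + A = {-4, -3, -2, -1, 0, 2, 4, 5, 6, 7, 8, 9, 11, 12, 13, 14, 16, 17, 20}, so |A + A| = 19.
Step 2: Doubling constant K = |A + A|/|A| = 19/6 = 19/6 ≈ 3.1667.
Step 3: Plünnecke-Ruzsa gives |3A| ≤ K³·|A| = (3.1667)³ · 6 ≈ 190.5278.
Step 4: Compute 3A = A + A + A directly by enumerating all triples (a,b,c) ∈ A³; |3A| = 34.
Step 5: Check 34 ≤ 190.5278? Yes ✓.

K = 19/6, Plünnecke-Ruzsa bound K³|A| ≈ 190.5278, |3A| = 34, inequality holds.


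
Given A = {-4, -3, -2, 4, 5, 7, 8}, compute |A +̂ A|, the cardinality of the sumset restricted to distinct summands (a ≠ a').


Restricted sumset: A +̂ A = {a + a' : a ∈ A, a' ∈ A, a ≠ a'}.
Equivalently, take A + A and drop any sum 2a that is achievable ONLY as a + a for a ∈ A (i.e. sums representable only with equal summands).
Enumerate pairs (a, a') with a < a' (symmetric, so each unordered pair gives one sum; this covers all a ≠ a'):
  -4 + -3 = -7
  -4 + -2 = -6
  -4 + 4 = 0
  -4 + 5 = 1
  -4 + 7 = 3
  -4 + 8 = 4
  -3 + -2 = -5
  -3 + 4 = 1
  -3 + 5 = 2
  -3 + 7 = 4
  -3 + 8 = 5
  -2 + 4 = 2
  -2 + 5 = 3
  -2 + 7 = 5
  -2 + 8 = 6
  4 + 5 = 9
  4 + 7 = 11
  4 + 8 = 12
  5 + 7 = 12
  5 + 8 = 13
  7 + 8 = 15
Collected distinct sums: {-7, -6, -5, 0, 1, 2, 3, 4, 5, 6, 9, 11, 12, 13, 15}
|A +̂ A| = 15
(Reference bound: |A +̂ A| ≥ 2|A| - 3 for |A| ≥ 2, with |A| = 7 giving ≥ 11.)

|A +̂ A| = 15


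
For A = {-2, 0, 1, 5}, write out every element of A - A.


A - A = {a - a' : a, a' ∈ A}.
Compute a - a' for each ordered pair (a, a'):
a = -2: -2--2=0, -2-0=-2, -2-1=-3, -2-5=-7
a = 0: 0--2=2, 0-0=0, 0-1=-1, 0-5=-5
a = 1: 1--2=3, 1-0=1, 1-1=0, 1-5=-4
a = 5: 5--2=7, 5-0=5, 5-1=4, 5-5=0
Collecting distinct values (and noting 0 appears from a-a):
A - A = {-7, -5, -4, -3, -2, -1, 0, 1, 2, 3, 4, 5, 7}
|A - A| = 13

A - A = {-7, -5, -4, -3, -2, -1, 0, 1, 2, 3, 4, 5, 7}


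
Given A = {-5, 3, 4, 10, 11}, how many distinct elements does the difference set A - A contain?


A - A = {a - a' : a, a' ∈ A}; |A| = 5.
Bounds: 2|A|-1 ≤ |A - A| ≤ |A|² - |A| + 1, i.e. 9 ≤ |A - A| ≤ 21.
Note: 0 ∈ A - A always (from a - a). The set is symmetric: if d ∈ A - A then -d ∈ A - A.
Enumerate nonzero differences d = a - a' with a > a' (then include -d):
Positive differences: {1, 6, 7, 8, 9, 15, 16}
Full difference set: {0} ∪ (positive diffs) ∪ (negative diffs).
|A - A| = 1 + 2·7 = 15 (matches direct enumeration: 15).

|A - A| = 15


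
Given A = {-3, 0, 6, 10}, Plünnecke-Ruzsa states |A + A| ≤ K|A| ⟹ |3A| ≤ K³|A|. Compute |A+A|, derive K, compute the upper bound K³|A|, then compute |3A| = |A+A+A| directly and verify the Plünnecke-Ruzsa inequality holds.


|A| = 4.
Step 1: Compute A + A by enumerating all 16 pairs.
A + A = {-6, -3, 0, 3, 6, 7, 10, 12, 16, 20}, so |A + A| = 10.
Step 2: Doubling constant K = |A + A|/|A| = 10/4 = 10/4 ≈ 2.5000.
Step 3: Plünnecke-Ruzsa gives |3A| ≤ K³·|A| = (2.5000)³ · 4 ≈ 62.5000.
Step 4: Compute 3A = A + A + A directly by enumerating all triples (a,b,c) ∈ A³; |3A| = 19.
Step 5: Check 19 ≤ 62.5000? Yes ✓.

K = 10/4, Plünnecke-Ruzsa bound K³|A| ≈ 62.5000, |3A| = 19, inequality holds.


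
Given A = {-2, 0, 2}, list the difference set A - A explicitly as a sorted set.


A - A = {a - a' : a, a' ∈ A}.
Compute a - a' for each ordered pair (a, a'):
a = -2: -2--2=0, -2-0=-2, -2-2=-4
a = 0: 0--2=2, 0-0=0, 0-2=-2
a = 2: 2--2=4, 2-0=2, 2-2=0
Collecting distinct values (and noting 0 appears from a-a):
A - A = {-4, -2, 0, 2, 4}
|A - A| = 5

A - A = {-4, -2, 0, 2, 4}


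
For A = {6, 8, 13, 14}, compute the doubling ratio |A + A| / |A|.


|A| = 4.
Compute A + A by enumerating all 16 pairs.
A + A = {12, 14, 16, 19, 20, 21, 22, 26, 27, 28}, so |A + A| = 10.
K = |A + A| / |A| = 10/4 = 5/2 ≈ 2.5000.
Reference: AP of size 4 gives K = 7/4 ≈ 1.7500; a fully generic set of size 4 gives K ≈ 2.5000.

|A| = 4, |A + A| = 10, K = 10/4 = 5/2.


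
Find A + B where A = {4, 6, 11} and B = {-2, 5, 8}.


A + B = {a + b : a ∈ A, b ∈ B}.
Enumerate all |A|·|B| = 3·3 = 9 pairs (a, b) and collect distinct sums.
a = 4: 4+-2=2, 4+5=9, 4+8=12
a = 6: 6+-2=4, 6+5=11, 6+8=14
a = 11: 11+-2=9, 11+5=16, 11+8=19
Collecting distinct sums: A + B = {2, 4, 9, 11, 12, 14, 16, 19}
|A + B| = 8

A + B = {2, 4, 9, 11, 12, 14, 16, 19}


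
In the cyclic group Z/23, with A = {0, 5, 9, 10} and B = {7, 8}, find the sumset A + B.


Work in Z/23Z: reduce every sum a + b modulo 23.
Enumerate all 8 pairs:
a = 0: 0+7=7, 0+8=8
a = 5: 5+7=12, 5+8=13
a = 9: 9+7=16, 9+8=17
a = 10: 10+7=17, 10+8=18
Distinct residues collected: {7, 8, 12, 13, 16, 17, 18}
|A + B| = 7 (out of 23 total residues).

A + B = {7, 8, 12, 13, 16, 17, 18}


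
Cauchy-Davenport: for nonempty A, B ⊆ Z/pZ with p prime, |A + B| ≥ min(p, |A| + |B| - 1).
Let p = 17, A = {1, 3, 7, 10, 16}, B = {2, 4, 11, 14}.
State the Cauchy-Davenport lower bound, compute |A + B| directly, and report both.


Cauchy-Davenport: |A + B| ≥ min(p, |A| + |B| - 1) for A, B nonempty in Z/pZ.
|A| = 5, |B| = 4, p = 17.
CD lower bound = min(17, 5 + 4 - 1) = min(17, 8) = 8.
Compute A + B mod 17 directly:
a = 1: 1+2=3, 1+4=5, 1+11=12, 1+14=15
a = 3: 3+2=5, 3+4=7, 3+11=14, 3+14=0
a = 7: 7+2=9, 7+4=11, 7+11=1, 7+14=4
a = 10: 10+2=12, 10+4=14, 10+11=4, 10+14=7
a = 16: 16+2=1, 16+4=3, 16+11=10, 16+14=13
A + B = {0, 1, 3, 4, 5, 7, 9, 10, 11, 12, 13, 14, 15}, so |A + B| = 13.
Verify: 13 ≥ 8? Yes ✓.

CD lower bound = 8, actual |A + B| = 13.


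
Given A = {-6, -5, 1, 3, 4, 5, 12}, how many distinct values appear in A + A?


A + A = {a + a' : a, a' ∈ A}; |A| = 7.
General bounds: 2|A| - 1 ≤ |A + A| ≤ |A|(|A|+1)/2, i.e. 13 ≤ |A + A| ≤ 28.
Lower bound 2|A|-1 is attained iff A is an arithmetic progression.
Enumerate sums a + a' for a ≤ a' (symmetric, so this suffices):
a = -6: -6+-6=-12, -6+-5=-11, -6+1=-5, -6+3=-3, -6+4=-2, -6+5=-1, -6+12=6
a = -5: -5+-5=-10, -5+1=-4, -5+3=-2, -5+4=-1, -5+5=0, -5+12=7
a = 1: 1+1=2, 1+3=4, 1+4=5, 1+5=6, 1+12=13
a = 3: 3+3=6, 3+4=7, 3+5=8, 3+12=15
a = 4: 4+4=8, 4+5=9, 4+12=16
a = 5: 5+5=10, 5+12=17
a = 12: 12+12=24
Distinct sums: {-12, -11, -10, -5, -4, -3, -2, -1, 0, 2, 4, 5, 6, 7, 8, 9, 10, 13, 15, 16, 17, 24}
|A + A| = 22

|A + A| = 22


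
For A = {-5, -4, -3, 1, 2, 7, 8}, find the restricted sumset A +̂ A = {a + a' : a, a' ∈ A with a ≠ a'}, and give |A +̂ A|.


Restricted sumset: A +̂ A = {a + a' : a ∈ A, a' ∈ A, a ≠ a'}.
Equivalently, take A + A and drop any sum 2a that is achievable ONLY as a + a for a ∈ A (i.e. sums representable only with equal summands).
Enumerate pairs (a, a') with a < a' (symmetric, so each unordered pair gives one sum; this covers all a ≠ a'):
  -5 + -4 = -9
  -5 + -3 = -8
  -5 + 1 = -4
  -5 + 2 = -3
  -5 + 7 = 2
  -5 + 8 = 3
  -4 + -3 = -7
  -4 + 1 = -3
  -4 + 2 = -2
  -4 + 7 = 3
  -4 + 8 = 4
  -3 + 1 = -2
  -3 + 2 = -1
  -3 + 7 = 4
  -3 + 8 = 5
  1 + 2 = 3
  1 + 7 = 8
  1 + 8 = 9
  2 + 7 = 9
  2 + 8 = 10
  7 + 8 = 15
Collected distinct sums: {-9, -8, -7, -4, -3, -2, -1, 2, 3, 4, 5, 8, 9, 10, 15}
|A +̂ A| = 15
(Reference bound: |A +̂ A| ≥ 2|A| - 3 for |A| ≥ 2, with |A| = 7 giving ≥ 11.)

|A +̂ A| = 15


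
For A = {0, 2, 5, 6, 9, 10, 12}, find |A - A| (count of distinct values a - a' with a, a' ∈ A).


A - A = {a - a' : a, a' ∈ A}; |A| = 7.
Bounds: 2|A|-1 ≤ |A - A| ≤ |A|² - |A| + 1, i.e. 13 ≤ |A - A| ≤ 43.
Note: 0 ∈ A - A always (from a - a). The set is symmetric: if d ∈ A - A then -d ∈ A - A.
Enumerate nonzero differences d = a - a' with a > a' (then include -d):
Positive differences: {1, 2, 3, 4, 5, 6, 7, 8, 9, 10, 12}
Full difference set: {0} ∪ (positive diffs) ∪ (negative diffs).
|A - A| = 1 + 2·11 = 23 (matches direct enumeration: 23).

|A - A| = 23
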